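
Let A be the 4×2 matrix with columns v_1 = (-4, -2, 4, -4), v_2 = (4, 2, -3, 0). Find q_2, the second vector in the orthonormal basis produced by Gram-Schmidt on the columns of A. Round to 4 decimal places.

q_2 = (0.5043, 0.2521, -0.1765, -0.8068)

v_1 = (-4, -2, 4, -4); ‖v_1‖ = 7.2111, so q_1 = (-0.5547, -0.2774, 0.5547, -0.5547).
q_1·v_2 = (-0.5547)·4 + (-0.2774)·2 + 0.5547·(-3) + (-0.5547)·0 = -4.4376.
u_2 = v_2 + 4.4376·q_1 = (1.5385, 0.7692, -0.5385, -2.4615).
‖u_2‖ = 3.0509, so q_2 = (0.5043, 0.2521, -0.1765, -0.8068).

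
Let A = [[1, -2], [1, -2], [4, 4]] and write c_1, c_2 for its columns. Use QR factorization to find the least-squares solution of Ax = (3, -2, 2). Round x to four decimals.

c_1 = (1, 1, 4); ‖c_1‖ = 4.2426, so e_1 = (0.2357, 0.2357, 0.9428).
e_1·c_2 = 0.2357·(-2) + 0.2357·(-2) + 0.9428·4 = 2.8284.
u_2 = c_2 − 2.8284·e_1 = (-2.6667, -2.6667, 1.3333).
‖u_2‖ = 4.0000, so e_2 = (-0.6667, -0.6667, 0.3333).
Qᵀb = (2.1213, 0.0000).
Back-substitute: x_2 = 0.0000/4.0000 = 0.0000.
x_1 = (2.1213 − 2.8284·0.0000)/4.2426 = 0.5000.

x = (0.5000, 0.0000)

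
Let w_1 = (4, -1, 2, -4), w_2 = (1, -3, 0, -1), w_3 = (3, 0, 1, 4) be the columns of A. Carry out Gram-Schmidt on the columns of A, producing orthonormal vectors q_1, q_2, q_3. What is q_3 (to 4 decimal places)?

w_1 = (4, -1, 2, -4); ‖w_1‖ = 6.0828, so q_1 = (0.6576, -0.1644, 0.3288, -0.6576).
q_1·w_2 = 0.6576·1 + (-0.1644)·(-3) + 0.3288·0 + (-0.6576)·(-1) = 1.8084.
u_2 = w_2 − 1.8084·q_1 = (-0.1892, -2.7027, -0.5946, 0.1892).
‖u_2‖ = 2.7802, so q_2 = (-0.0680, -0.9721, -0.2139, 0.0680).
q_1·w_3 = 0.6576·3 + (-0.1644)·0 + 0.3288·1 + (-0.6576)·4 = -0.3288; q_2·w_3 = (-0.0680)·3 + (-0.9721)·0 + (-0.2139)·1 + 0.0680·4 = -0.1458.
u_3 = w_3 + 0.3288·q_1 + 0.1458·q_2 = (3.2063, -0.1958, 1.0769, 3.7937).
‖u_3‖ = 5.0863, so q_3 = (0.6304, -0.0385, 0.2117, 0.7459).

q_3 = (0.6304, -0.0385, 0.2117, 0.7459)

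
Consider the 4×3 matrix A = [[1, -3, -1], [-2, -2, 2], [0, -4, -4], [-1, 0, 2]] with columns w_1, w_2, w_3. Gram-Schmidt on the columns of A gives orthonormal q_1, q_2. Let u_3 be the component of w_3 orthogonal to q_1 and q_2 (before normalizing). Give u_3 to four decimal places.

w_1 = (1, -2, 0, -1); ‖w_1‖ = 2.4495, so q_1 = (0.4082, -0.8165, 0.0000, -0.4082).
q_1·w_2 = 0.4082·(-3) + (-0.8165)·(-2) + 0.0000·(-4) + (-0.4082)·0 = 0.4082.
u_2 = w_2 − 0.4082·q_1 = (-3.1667, -1.6667, -4.0000, 0.1667).
‖u_2‖ = 5.3697, so q_2 = (-0.5897, -0.3104, -0.7449, 0.0310).
q_1·w_3 = 0.4082·(-1) + (-0.8165)·2 + 0.0000·(-4) + (-0.4082)·2 = -2.8577; q_2·w_3 = (-0.5897)·(-1) + (-0.3104)·2 + (-0.7449)·(-4) + 0.0310·2 = 3.0107.
u_3 = w_3 + 2.8577·q_1 − 3.0107·q_2 = (1.9422, 0.6012, -1.7572, 0.7399).

u_3 = (1.9422, 0.6012, -1.7572, 0.7399)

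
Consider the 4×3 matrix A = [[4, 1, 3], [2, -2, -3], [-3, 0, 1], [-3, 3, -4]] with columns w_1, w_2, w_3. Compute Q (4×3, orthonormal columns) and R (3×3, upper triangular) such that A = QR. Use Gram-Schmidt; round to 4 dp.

Q = [[0.6489, 0.5653, 0.2468], [0.3244, -0.4430, -0.6899], [-0.4867, -0.2062, 0.4114], [-0.4867, 0.6646, -0.5422]], R = [[6.1644, -1.4600, 2.4333], [0.0000, 3.4451, 0.1604], [0.0000, 0.0000, 5.3901]]

e_1 = w_1/‖w_1‖ = (4, 2, -3, -3)/6.1644 = (0.6489, 0.3244, -0.4867, -0.4867).
r_{12} = e_1·w_2 = -1.4600.
u_2 = w_2 + 1.4600·e_1 = (1.9474, -1.5263, -0.7105, 2.2895).
‖u_2‖ = 3.4451, so e_2 = (0.5653, -0.4430, -0.2062, 0.6646).
r_{13} = e_1·w_3 = 2.4333; r_{23} = e_2·w_3 = 0.1604.
u_3 = w_3 − 2.4333·e_1 − 0.1604·e_2 = (1.3304, -3.7184, 2.2173, -2.9224).
‖u_3‖ = 5.3901, so e_3 = (0.2468, -0.6899, 0.4114, -0.5422).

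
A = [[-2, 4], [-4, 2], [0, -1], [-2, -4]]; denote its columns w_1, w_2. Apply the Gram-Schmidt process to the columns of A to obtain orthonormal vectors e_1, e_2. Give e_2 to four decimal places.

e_2 = (0.5689, 0.1138, -0.1707, -0.7964)

w_1 = (-2, -4, 0, -2); ‖w_1‖ = 4.8990, so e_1 = (-0.4082, -0.8165, 0.0000, -0.4082).
e_1·w_2 = (-0.4082)·4 + (-0.8165)·2 + 0.0000·(-1) + (-0.4082)·(-4) = -1.6330.
u_2 = w_2 + 1.6330·e_1 = (3.3333, 0.6667, -1.0000, -4.6667).
‖u_2‖ = 5.8595, so e_2 = (0.5689, 0.1138, -0.1707, -0.7964).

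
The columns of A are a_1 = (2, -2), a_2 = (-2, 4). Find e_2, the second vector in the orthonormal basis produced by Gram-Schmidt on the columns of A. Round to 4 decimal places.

e_1 = a_1/‖a_1‖ = (2, -2)/2.8284 = (0.7071, -0.7071).
r_{12} = e_1·a_2 = -4.2426.
u_2 = a_2 + 4.2426·e_1 = (1.0000, 1.0000).
‖u_2‖ = 1.4142, so e_2 = (0.7071, 0.7071).

e_2 = (0.7071, 0.7071)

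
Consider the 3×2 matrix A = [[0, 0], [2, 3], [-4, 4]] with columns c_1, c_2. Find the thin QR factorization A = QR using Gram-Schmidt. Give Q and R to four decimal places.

Q = [[0.0000, 0.0000], [0.4472, 0.8944], [-0.8944, 0.4472]], R = [[4.4721, -2.2361], [0.0000, 4.4721]]

e_1 = c_1/‖c_1‖ = (0, 2, -4)/4.4721 = (0.0000, 0.4472, -0.8944).
r_{12} = e_1·c_2 = -2.2361.
u_2 = c_2 + 2.2361·e_1 = (0.0000, 4.0000, 2.0000).
‖u_2‖ = 4.4721, so e_2 = (0.0000, 0.8944, 0.4472).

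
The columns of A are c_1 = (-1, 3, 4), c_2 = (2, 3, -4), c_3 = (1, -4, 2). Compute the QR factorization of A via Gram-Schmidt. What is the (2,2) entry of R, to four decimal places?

c_1 = (-1, 3, 4); ‖c_1‖ = 5.0990, so e_1 = (-0.1961, 0.5883, 0.7845).
e_1·c_2 = (-0.1961)·2 + 0.5883·3 + 0.7845·(-4) = -1.7650.
u_2 = c_2 + 1.7650·e_1 = (1.6538, 4.0385, -2.6154).
r_{22} = ‖u_2‖ = 5.0877.

r_{22} = 5.0877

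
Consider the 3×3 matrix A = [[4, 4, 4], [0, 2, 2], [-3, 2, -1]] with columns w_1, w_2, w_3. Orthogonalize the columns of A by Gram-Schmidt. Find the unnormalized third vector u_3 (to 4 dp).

u_3 = (-0.2880, 0.9600, -0.3840)

e_1 = w_1/‖w_1‖ = (4, 0, -3)/5.0000 = (0.8000, 0.0000, -0.6000).
r_{12} = e_1·w_2 = 2.0000.
u_2 = w_2 − 2.0000·e_1 = (2.4000, 2.0000, 3.2000).
‖u_2‖ = 4.4721, so e_2 = (0.5367, 0.4472, 0.7155).
r_{13} = e_1·w_3 = 3.8000; r_{23} = e_2·w_3 = 2.3255.
u_3 = w_3 − 3.8000·e_1 − 2.3255·e_2 = (-0.2880, 0.9600, -0.3840).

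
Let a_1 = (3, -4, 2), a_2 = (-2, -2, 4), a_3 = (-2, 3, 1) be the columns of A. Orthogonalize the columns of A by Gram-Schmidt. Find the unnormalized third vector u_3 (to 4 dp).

a_1 = (3, -4, 2); ‖a_1‖ = 5.3852, so q_1 = (0.5571, -0.7428, 0.3714).
q_1·a_2 = 0.5571·(-2) + (-0.7428)·(-2) + 0.3714·4 = 1.8570.
u_2 = a_2 − 1.8570·q_1 = (-3.0345, -0.6207, 3.3103).
‖u_2‖ = 4.5334, so q_2 = (-0.6694, -0.1369, 0.7302).
q_1·a_3 = 0.5571·(-2) + (-0.7428)·3 + 0.3714·1 = -2.9711; q_2·a_3 = (-0.6694)·(-2) + (-0.1369)·3 + 0.7302·1 = 1.6582.
u_3 = a_3 + 2.9711·q_1 − 1.6582·q_2 = (0.7651, 1.0201, 0.8926).

u_3 = (0.7651, 1.0201, 0.8926)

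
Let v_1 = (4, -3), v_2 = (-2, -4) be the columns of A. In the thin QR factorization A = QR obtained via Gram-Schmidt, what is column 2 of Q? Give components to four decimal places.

q_1 = v_1/‖v_1‖ = (4, -3)/5.0000 = (0.8000, -0.6000).
r_{12} = q_1·v_2 = 0.8000.
u_2 = v_2 − 0.8000·q_1 = (-2.6400, -3.5200).
‖u_2‖ = 4.4000, so q_2 = (-0.6000, -0.8000).

q_2 = (-0.6000, -0.8000)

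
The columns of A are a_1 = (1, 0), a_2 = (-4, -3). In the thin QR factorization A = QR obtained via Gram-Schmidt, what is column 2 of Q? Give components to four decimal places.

q_2 = (0.0000, -1.0000)

a_1 = (1, 0); ‖a_1‖ = 1.0000, so q_1 = (1.0000, 0.0000).
q_1·a_2 = 1.0000·(-4) + 0.0000·(-3) = -4.0000.
u_2 = a_2 + 4.0000·q_1 = (0.0000, -3.0000).
‖u_2‖ = 3.0000, so q_2 = (0.0000, -1.0000).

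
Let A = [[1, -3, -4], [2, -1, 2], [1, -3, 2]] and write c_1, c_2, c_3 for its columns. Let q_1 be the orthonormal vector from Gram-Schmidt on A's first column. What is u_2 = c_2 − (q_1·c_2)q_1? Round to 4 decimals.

u_2 = (-1.6667, 1.6667, -1.6667)

c_1 = (1, 2, 1); ‖c_1‖ = 2.4495, so q_1 = (0.4082, 0.8165, 0.4082).
q_1·c_2 = 0.4082·(-3) + 0.8165·(-1) + 0.4082·(-3) = -3.2660.
u_2 = c_2 + 3.2660·q_1 = (-1.6667, 1.6667, -1.6667).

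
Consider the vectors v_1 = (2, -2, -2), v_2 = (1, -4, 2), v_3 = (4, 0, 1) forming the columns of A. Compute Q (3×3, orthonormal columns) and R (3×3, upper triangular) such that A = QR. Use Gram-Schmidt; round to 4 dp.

Q = [[0.5774, 0.0000, 0.8165], [-0.5774, -0.7071, 0.4082], [-0.5774, 0.7071, 0.4082]], R = [[3.4641, 1.7321, 1.7321], [0.0000, 4.2426, 0.7071], [0.0000, 0.0000, 3.6742]]

v_1 = (2, -2, -2); ‖v_1‖ = 3.4641, so q_1 = (0.5774, -0.5774, -0.5774).
q_1·v_2 = 0.5774·1 + (-0.5774)·(-4) + (-0.5774)·2 = 1.7321.
u_2 = v_2 − 1.7321·q_1 = (0.0000, -3.0000, 3.0000).
‖u_2‖ = 4.2426, so q_2 = (0.0000, -0.7071, 0.7071).
q_1·v_3 = 0.5774·4 + (-0.5774)·0 + (-0.5774)·1 = 1.7321; q_2·v_3 = (0.0000)·4 + (-0.7071)·0 + 0.7071·1 = 0.7071.
u_3 = v_3 − 1.7321·q_1 − 0.7071·q_2 = (3.0000, 1.5000, 1.5000).
‖u_3‖ = 3.6742, so q_3 = (0.8165, 0.4082, 0.4082).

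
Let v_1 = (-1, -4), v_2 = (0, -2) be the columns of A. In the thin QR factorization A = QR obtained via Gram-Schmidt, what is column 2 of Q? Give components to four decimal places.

q_2 = (0.9701, -0.2425)

v_1 = (-1, -4); ‖v_1‖ = 4.1231, so q_1 = (-0.2425, -0.9701).
q_1·v_2 = (-0.2425)·0 + (-0.9701)·(-2) = 1.9403.
u_2 = v_2 − 1.9403·q_1 = (0.4706, -0.1176).
‖u_2‖ = 0.4851, so q_2 = (0.9701, -0.2425).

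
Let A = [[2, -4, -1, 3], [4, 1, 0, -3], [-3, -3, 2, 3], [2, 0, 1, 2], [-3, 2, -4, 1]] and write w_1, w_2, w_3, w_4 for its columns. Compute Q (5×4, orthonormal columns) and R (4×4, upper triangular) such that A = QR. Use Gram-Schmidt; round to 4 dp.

q_1 = w_1/‖w_1‖ = (2, 4, -3, 2, -3)/6.4807 = (0.3086, 0.6172, -0.4629, 0.3086, -0.4629).
r_{12} = q_1·w_2 = -0.1543.
u_2 = w_2 + 0.1543·q_1 = (-3.9524, 1.0952, -3.0714, 0.0476, 1.9286).
‖u_2‖ = 5.4751, so q_2 = (-0.7219, 0.2000, -0.5610, 0.0087, 0.3522).
r_{13} = q_1·w_3 = 0.9258; r_{23} = q_2·w_3 = -1.8004.
u_3 = w_3 − 0.9258·q_1 + 1.8004·q_2 = (-2.5854, -0.2113, 1.4186, 0.7299, -2.9373).
‖u_3‖ = 4.2310, so q_3 = (-0.6111, -0.0499, 0.3353, 0.1725, -0.6942).
r_{14} = q_1·w_4 = -2.1602; r_{24} = q_2·w_4 = -4.0791; r_{34} = q_3·w_4 = -1.0267.
u_4 = w_4 + 2.1602·q_1 + 4.0791·q_2 + 1.0267·q_3 = (0.0946, -0.9019, 0.0559, 2.8793, 0.7241).
‖u_4‖ = 3.1049, so q_4 = (0.0305, -0.2905, 0.0180, 0.9273, 0.2332).

Q = [[0.3086, -0.7219, -0.6111, 0.0305], [0.6172, 0.2000, -0.0499, -0.2905], [-0.4629, -0.5610, 0.3353, 0.0180], [0.3086, 0.0087, 0.1725, 0.9273], [-0.4629, 0.3522, -0.6942, 0.2332]], R = [[6.4807, -0.1543, 0.9258, -2.1602], [0.0000, 5.4751, -1.8004, -4.0791], [0.0000, 0.0000, 4.2310, -1.0267], [0.0000, 0.0000, 0.0000, 3.1049]]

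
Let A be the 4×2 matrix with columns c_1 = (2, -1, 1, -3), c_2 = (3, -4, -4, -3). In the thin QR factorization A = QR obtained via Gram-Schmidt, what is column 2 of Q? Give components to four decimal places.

e_2 = (0.1690, -0.5071, -0.8452, 0.0000)

c_1 = (2, -1, 1, -3); ‖c_1‖ = 3.8730, so e_1 = (0.5164, -0.2582, 0.2582, -0.7746).
e_1·c_2 = 0.5164·3 + (-0.2582)·(-4) + 0.2582·(-4) + (-0.7746)·(-3) = 3.8730.
u_2 = c_2 − 3.8730·e_1 = (1.0000, -3.0000, -5.0000, 0.0000).
‖u_2‖ = 5.9161, so e_2 = (0.1690, -0.5071, -0.8452, 0.0000).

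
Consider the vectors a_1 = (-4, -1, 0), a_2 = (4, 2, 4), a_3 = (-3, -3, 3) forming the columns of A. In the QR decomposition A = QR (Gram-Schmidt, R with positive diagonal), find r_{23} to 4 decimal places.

r_{23} = 2.4010

a_1 = (-4, -1, 0); ‖a_1‖ = 4.1231, so e_1 = (-0.9701, -0.2425, 0.0000).
e_1·a_2 = (-0.9701)·4 + (-0.2425)·2 + 0.0000·4 = -4.3656.
u_2 = a_2 + 4.3656·e_1 = (-0.2353, 0.9412, 4.0000).
‖u_2‖ = 4.1160, so e_2 = (-0.0572, 0.2287, 0.9718).
r_{23} = e_2·a_3 = 2.4010.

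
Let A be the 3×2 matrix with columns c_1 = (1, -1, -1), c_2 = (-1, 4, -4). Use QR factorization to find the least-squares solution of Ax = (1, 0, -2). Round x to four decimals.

x = (1.0816, 0.2449)

e_1 = c_1/‖c_1‖ = (1, -1, -1)/1.7321 = (0.5774, -0.5774, -0.5774).
r_{12} = e_1·c_2 = -0.5774.
u_2 = c_2 + 0.5774·e_1 = (-0.6667, 3.6667, -4.3333).
‖u_2‖ = 5.7155, so e_2 = (-0.1166, 0.6415, -0.7582).
Qᵀb = (1.7321, 1.3997).
Back-substitute: x_2 = 1.3997/5.7155 = 0.2449.
x_1 = (1.7321 + 0.5774·0.2449)/1.7321 = 1.0816.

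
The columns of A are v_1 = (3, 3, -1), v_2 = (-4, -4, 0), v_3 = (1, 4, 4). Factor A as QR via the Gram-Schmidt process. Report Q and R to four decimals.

e_1 = v_1/‖v_1‖ = (3, 3, -1)/4.3589 = (0.6882, 0.6882, -0.2294).
r_{12} = e_1·v_2 = -5.5060.
u_2 = v_2 + 5.5060·e_1 = (-0.2105, -0.2105, -1.2632).
‖u_2‖ = 1.2978, so e_2 = (-0.1622, -0.1622, -0.9733).
r_{13} = e_1·v_3 = 2.5236; r_{23} = e_2·v_3 = -4.7044.
u_3 = v_3 − 2.5236·e_1 + 4.7044·e_2 = (-1.5000, 1.5000, 0.0000).
‖u_3‖ = 2.1213, so e_3 = (-0.7071, 0.7071, 0.0000).

Q = [[0.6882, -0.1622, -0.7071], [0.6882, -0.1622, 0.7071], [-0.2294, -0.9733, 0.0000]], R = [[4.3589, -5.5060, 2.5236], [0.0000, 1.2978, -4.7044], [0.0000, 0.0000, 2.1213]]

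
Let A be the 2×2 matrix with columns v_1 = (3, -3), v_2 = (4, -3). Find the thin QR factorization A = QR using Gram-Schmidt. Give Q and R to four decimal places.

Q = [[0.7071, 0.7071], [-0.7071, 0.7071]], R = [[4.2426, 4.9497], [0.0000, 0.7071]]

v_1 = (3, -3); ‖v_1‖ = 4.2426, so q_1 = (0.7071, -0.7071).
q_1·v_2 = 0.7071·4 + (-0.7071)·(-3) = 4.9497.
u_2 = v_2 − 4.9497·q_1 = (0.5000, 0.5000).
‖u_2‖ = 0.7071, so q_2 = (0.7071, 0.7071).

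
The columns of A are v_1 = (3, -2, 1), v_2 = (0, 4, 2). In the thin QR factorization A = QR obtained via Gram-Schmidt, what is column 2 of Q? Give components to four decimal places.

v_1 = (3, -2, 1); ‖v_1‖ = 3.7417, so q_1 = (0.8018, -0.5345, 0.2673).
q_1·v_2 = 0.8018·0 + (-0.5345)·4 + 0.2673·2 = -1.6036.
u_2 = v_2 + 1.6036·q_1 = (1.2857, 3.1429, 2.4286).
‖u_2‖ = 4.1748, so q_2 = (0.3080, 0.7528, 0.5817).

q_2 = (0.3080, 0.7528, 0.5817)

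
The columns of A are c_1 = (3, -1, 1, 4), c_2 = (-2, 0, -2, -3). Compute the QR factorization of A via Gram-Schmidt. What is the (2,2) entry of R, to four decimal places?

c_1 = (3, -1, 1, 4); ‖c_1‖ = 5.1962, so e_1 = (0.5774, -0.1925, 0.1925, 0.7698).
e_1·c_2 = 0.5774·(-2) + (-0.1925)·0 + 0.1925·(-2) + 0.7698·(-3) = -3.8490.
u_2 = c_2 + 3.8490·e_1 = (0.2222, -0.7407, -1.2593, -0.0370).
r_{22} = ‖u_2‖ = 1.4782.

r_{22} = 1.4782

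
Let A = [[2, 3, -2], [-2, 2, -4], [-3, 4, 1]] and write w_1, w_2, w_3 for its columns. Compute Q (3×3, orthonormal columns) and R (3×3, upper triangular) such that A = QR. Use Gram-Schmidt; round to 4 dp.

Q = [[0.4851, 0.8686, -0.1009], [-0.4851, 0.1713, -0.8575], [-0.7276, 0.4649, 0.5044]], R = [[4.1231, -2.4254, 0.2425], [0.0000, 4.8081, -1.9575], [0.0000, 0.0000, 4.1364]]

w_1 = (2, -2, -3); ‖w_1‖ = 4.1231, so e_1 = (0.4851, -0.4851, -0.7276).
e_1·w_2 = 0.4851·3 + (-0.4851)·2 + (-0.7276)·4 = -2.4254.
u_2 = w_2 + 2.4254·e_1 = (4.1765, 0.8235, 2.2353).
‖u_2‖ = 4.8081, so e_2 = (0.8686, 0.1713, 0.4649).
e_1·w_3 = 0.4851·(-2) + (-0.4851)·(-4) + (-0.7276)·1 = 0.2425; e_2·w_3 = 0.8686·(-2) + 0.1713·(-4) + 0.4649·1 = -1.9575.
u_3 = w_3 − 0.2425·e_1 + 1.9575·e_2 = (-0.4173, -3.5471, 2.0865).
‖u_3‖ = 4.1364, so e_3 = (-0.1009, -0.8575, 0.5044).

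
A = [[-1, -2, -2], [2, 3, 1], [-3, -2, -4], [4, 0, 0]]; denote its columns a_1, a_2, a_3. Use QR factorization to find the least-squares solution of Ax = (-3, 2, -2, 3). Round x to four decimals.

x = (0.6528, 0.4602, -0.0642)

e_1 = a_1/‖a_1‖ = (-1, 2, -3, 4)/5.4772 = (-0.1826, 0.3651, -0.5477, 0.7303).
r_{12} = e_1·a_2 = 2.5560.
u_2 = a_2 − 2.5560·e_1 = (-1.5333, 2.0667, -0.6000, -1.8667).
‖u_2‖ = 3.2352, so e_2 = (-0.4739, 0.6388, -0.1855, -0.5770).
r_{13} = e_1·a_3 = 2.9212; r_{23} = e_2·a_3 = 2.3285.
u_3 = a_3 − 2.9212·e_1 − 2.3285·e_2 = (-0.3631, -1.5541, -1.9682, -0.7898).
‖u_3‖ = 2.6542, so e_3 = (-0.1368, -0.5855, -0.7415, -0.2976).
Qᵀb = (4.5644, 1.3394, -0.1704).
Back-substitute: x_3 = -0.1704/2.6542 = -0.0642.
x_2 = (1.3394 − 2.3285·(-0.0642))/3.2352 = 0.4602.
x_1 = (4.5644 − 2.5560·0.4602 − 2.9212·(-0.0642))/5.4772 = 0.6528.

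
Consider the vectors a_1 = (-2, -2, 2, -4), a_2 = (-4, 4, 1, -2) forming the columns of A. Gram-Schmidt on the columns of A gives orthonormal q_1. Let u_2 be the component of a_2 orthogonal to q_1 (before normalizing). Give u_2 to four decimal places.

q_1 = a_1/‖a_1‖ = (-2, -2, 2, -4)/5.2915 = (-0.3780, -0.3780, 0.3780, -0.7559).
r_{12} = q_1·a_2 = 1.8898.
u_2 = a_2 − 1.8898·q_1 = (-3.2857, 4.7143, 0.2857, -0.5714).

u_2 = (-3.2857, 4.7143, 0.2857, -0.5714)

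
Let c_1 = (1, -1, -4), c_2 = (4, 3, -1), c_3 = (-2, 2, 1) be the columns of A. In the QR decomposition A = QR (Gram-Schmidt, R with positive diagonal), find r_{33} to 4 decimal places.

r_{33} = 2.3281

c_1 = (1, -1, -4); ‖c_1‖ = 4.2426, so q_1 = (0.2357, -0.2357, -0.9428).
q_1·c_2 = 0.2357·4 + (-0.2357)·3 + (-0.9428)·(-1) = 1.1785.
u_2 = c_2 − 1.1785·q_1 = (3.7222, 3.2778, 0.1111).
‖u_2‖ = 4.9610, so q_2 = (0.7503, 0.6607, 0.0224).
q_1·c_3 = 0.2357·(-2) + (-0.2357)·2 + (-0.9428)·1 = -1.8856; q_2·c_3 = 0.7503·(-2) + 0.6607·2 + 0.0224·1 = -0.1568.
u_3 = c_3 + 1.8856·q_1 + 0.1568·q_2 = (-1.4379, 1.6591, -0.7743).
r_{33} = ‖u_3‖ = 2.3281.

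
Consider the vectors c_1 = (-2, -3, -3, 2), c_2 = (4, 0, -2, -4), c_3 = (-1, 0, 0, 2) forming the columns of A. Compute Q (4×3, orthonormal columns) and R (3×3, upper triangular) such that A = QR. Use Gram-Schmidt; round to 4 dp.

c_1 = (-2, -3, -3, 2); ‖c_1‖ = 5.0990, so e_1 = (-0.3922, -0.5883, -0.5883, 0.3922).
e_1·c_2 = (-0.3922)·4 + (-0.5883)·0 + (-0.5883)·(-2) + 0.3922·(-4) = -1.9612.
u_2 = c_2 + 1.9612·e_1 = (3.2308, -1.1538, -3.1538, -3.2308).
‖u_2‖ = 5.6704, so e_2 = (0.5698, -0.2035, -0.5562, -0.5698).
e_1·c_3 = (-0.3922)·(-1) + (-0.5883)·0 + (-0.5883)·0 + 0.3922·2 = 1.1767; e_2·c_3 = 0.5698·(-1) + (-0.2035)·0 + (-0.5562)·0 + (-0.5698)·2 = -1.7093.
u_3 = c_3 − 1.1767·e_1 + 1.7093·e_2 = (0.4354, 0.3445, -0.2584, 0.5646).
‖u_3‖ = 0.8329, so e_3 = (0.5227, 0.4136, -0.3102, 0.6778).

Q = [[-0.3922, 0.5698, 0.5227], [-0.5883, -0.2035, 0.4136], [-0.5883, -0.5562, -0.3102], [0.3922, -0.5698, 0.6778]], R = [[5.0990, -1.9612, 1.1767], [0.0000, 5.6704, -1.7093], [0.0000, 0.0000, 0.8329]]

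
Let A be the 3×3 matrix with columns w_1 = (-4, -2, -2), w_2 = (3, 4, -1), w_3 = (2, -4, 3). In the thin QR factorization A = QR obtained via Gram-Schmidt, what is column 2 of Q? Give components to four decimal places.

w_1 = (-4, -2, -2); ‖w_1‖ = 4.8990, so e_1 = (-0.8165, -0.4082, -0.4082).
e_1·w_2 = (-0.8165)·3 + (-0.4082)·4 + (-0.4082)·(-1) = -3.6742.
u_2 = w_2 + 3.6742·e_1 = (0.0000, 2.5000, -2.5000).
‖u_2‖ = 3.5355, so e_2 = (0.0000, 0.7071, -0.7071).

e_2 = (0.0000, 0.7071, -0.7071)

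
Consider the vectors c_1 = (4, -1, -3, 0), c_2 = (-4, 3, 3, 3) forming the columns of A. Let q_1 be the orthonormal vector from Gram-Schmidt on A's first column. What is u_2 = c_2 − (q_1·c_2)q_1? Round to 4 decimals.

u_2 = (0.3077, 1.9231, -0.2308, 3.0000)

q_1 = c_1/‖c_1‖ = (4, -1, -3, 0)/5.0990 = (0.7845, -0.1961, -0.5883, 0.0000).
r_{12} = q_1·c_2 = -5.4913.
u_2 = c_2 + 5.4913·q_1 = (0.3077, 1.9231, -0.2308, 3.0000).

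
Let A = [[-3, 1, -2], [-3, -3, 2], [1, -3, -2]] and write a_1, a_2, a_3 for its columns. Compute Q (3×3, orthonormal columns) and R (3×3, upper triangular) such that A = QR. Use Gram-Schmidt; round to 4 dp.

Q = [[-0.6882, 0.3424, -0.6396], [-0.6882, -0.5869, 0.4264], [0.2294, -0.7337, -0.6396]], R = [[4.3589, 0.6882, -0.4588], [0.0000, 4.3042, -0.3913], [0.0000, 0.0000, 3.4112]]

a_1 = (-3, -3, 1); ‖a_1‖ = 4.3589, so e_1 = (-0.6882, -0.6882, 0.2294).
e_1·a_2 = (-0.6882)·1 + (-0.6882)·(-3) + 0.2294·(-3) = 0.6882.
u_2 = a_2 − 0.6882·e_1 = (1.4737, -2.5263, -3.1579).
‖u_2‖ = 4.3042, so e_2 = (0.3424, -0.5869, -0.7337).
e_1·a_3 = (-0.6882)·(-2) + (-0.6882)·2 + 0.2294·(-2) = -0.4588; e_2·a_3 = 0.3424·(-2) + (-0.5869)·2 + (-0.7337)·(-2) = -0.3913.
u_3 = a_3 + 0.4588·e_1 + 0.3913·e_2 = (-2.1818, 1.4545, -2.1818).
‖u_3‖ = 3.4112, so e_3 = (-0.6396, 0.4264, -0.6396).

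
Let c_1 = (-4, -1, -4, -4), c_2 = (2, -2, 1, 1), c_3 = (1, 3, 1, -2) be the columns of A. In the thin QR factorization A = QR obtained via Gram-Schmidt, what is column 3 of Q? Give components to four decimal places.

q_1 = c_1/‖c_1‖ = (-4, -1, -4, -4)/7.0000 = (-0.5714, -0.1429, -0.5714, -0.5714).
r_{12} = q_1·c_2 = -2.0000.
u_2 = c_2 + 2.0000·q_1 = (0.8571, -2.2857, -0.1429, -0.1429).
‖u_2‖ = 2.4495, so q_2 = (0.3499, -0.9331, -0.0583, -0.0583).
r_{13} = q_1·c_3 = -0.4286; r_{23} = q_2·c_3 = -2.3912.
u_3 = c_3 + 0.4286·q_1 + 2.3912·q_2 = (1.5918, 0.7075, 0.6156, -2.3844).
‖u_3‖ = 3.0164, so q_3 = (0.5277, 0.2345, 0.2041, -0.7905).

q_3 = (0.5277, 0.2345, 0.2041, -0.7905)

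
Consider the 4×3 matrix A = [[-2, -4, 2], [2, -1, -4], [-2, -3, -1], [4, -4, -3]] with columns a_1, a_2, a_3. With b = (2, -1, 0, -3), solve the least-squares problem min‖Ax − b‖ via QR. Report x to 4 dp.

a_1 = (-2, 2, -2, 4); ‖a_1‖ = 5.2915, so e_1 = (-0.3780, 0.3780, -0.3780, 0.7559).
e_1·a_2 = (-0.3780)·(-4) + 0.3780·(-1) + (-0.3780)·(-3) + 0.7559·(-4) = -0.7559.
u_2 = a_2 + 0.7559·e_1 = (-4.2857, -0.7143, -3.2857, -3.4286).
‖u_2‖ = 6.4365, so e_2 = (-0.6658, -0.1110, -0.5105, -0.5327).
e_1·a_3 = (-0.3780)·2 + 0.3780·(-4) + (-0.3780)·(-1) + 0.7559·(-3) = -4.1576; e_2·a_3 = (-0.6658)·2 + (-0.1110)·(-4) + (-0.5105)·(-1) + (-0.5327)·(-3) = 1.2207.
u_3 = a_3 + 4.1576·e_1 − 1.2207·e_2 = (1.2414, -2.2931, -1.9483, 0.7931).
‖u_3‖ = 3.3502, so e_3 = (0.3705, -0.6845, -0.5815, 0.2367).
Qᵀb = (-3.4017, 0.3773, 0.7153).
Back-substitute: x_3 = 0.7153/3.3502 = 0.2135.
x_2 = (0.3773 − 1.2207·0.2135)/6.4365 = 0.0181.
x_1 = (-3.4017 + 0.7559·0.0181 + 4.1576·0.2135)/5.2915 = -0.4725.

x = (-0.4725, 0.0181, 0.2135)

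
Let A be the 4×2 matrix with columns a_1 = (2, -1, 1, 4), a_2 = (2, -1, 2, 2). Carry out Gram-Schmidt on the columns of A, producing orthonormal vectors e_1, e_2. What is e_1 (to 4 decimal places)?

e_1 = a_1/‖a_1‖ = (2, -1, 1, 4)/4.6904 = (0.4264, -0.2132, 0.2132, 0.8528).

e_1 = (0.4264, -0.2132, 0.2132, 0.8528)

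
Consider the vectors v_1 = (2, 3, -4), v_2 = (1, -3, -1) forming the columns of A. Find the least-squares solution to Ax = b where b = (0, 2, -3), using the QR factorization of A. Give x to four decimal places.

v_1 = (2, 3, -4); ‖v_1‖ = 5.3852, so q_1 = (0.3714, 0.5571, -0.7428).
q_1·v_2 = 0.3714·1 + 0.5571·(-3) + (-0.7428)·(-1) = -0.5571.
u_2 = v_2 + 0.5571·q_1 = (1.2069, -2.6897, -1.4138).
‖u_2‖ = 3.2695, so q_2 = (0.3691, -0.8226, -0.4324).
Qᵀb = (3.3425, -0.3480).
Back-substitute: x_2 = -0.3480/3.2695 = -0.1065.
x_1 = (3.3425 + 0.5571·(-0.1065))/5.3852 = 0.6097.

x = (0.6097, -0.1065)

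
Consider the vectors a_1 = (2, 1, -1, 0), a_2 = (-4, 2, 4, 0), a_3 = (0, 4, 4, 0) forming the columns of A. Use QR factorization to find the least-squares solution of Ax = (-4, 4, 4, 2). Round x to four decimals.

x = (2.0000, 2.0000, -0.5000)

q_1 = a_1/‖a_1‖ = (2, 1, -1, 0)/2.4495 = (0.8165, 0.4082, -0.4082, 0.0000).
r_{12} = q_1·a_2 = -4.0825.
u_2 = a_2 + 4.0825·q_1 = (-0.6667, 3.6667, 2.3333, 0.0000).
‖u_2‖ = 4.3970, so q_2 = (-0.1516, 0.8339, 0.5307, 0.0000).
r_{13} = q_1·a_3 = 0.0000; r_{23} = q_2·a_3 = 5.4583.
u_3 = a_3 + 0.0000·q_1 − 5.4583·q_2 = (0.8276, -0.5517, 1.1034, 0.0000).
‖u_3‖ = 1.4856, so q_3 = (0.5571, -0.3714, 0.7428, 0.0000).
Qᵀb = (-3.2660, 6.0648, -0.7428).
Back-substitute: x_3 = -0.7428/1.4856 = -0.5000.
x_2 = (6.0648 − 5.4583·(-0.5000))/4.3970 = 2.0000.
x_1 = (-3.2660 + 4.0825·2.0000 + 0.0000·(-0.5000))/2.4495 = 2.0000.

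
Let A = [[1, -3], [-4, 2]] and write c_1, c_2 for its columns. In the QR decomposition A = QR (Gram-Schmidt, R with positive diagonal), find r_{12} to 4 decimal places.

c_1 = (1, -4); ‖c_1‖ = 4.1231, so e_1 = (0.2425, -0.9701).
r_{12} = e_1·c_2 = -2.6679.

r_{12} = -2.6679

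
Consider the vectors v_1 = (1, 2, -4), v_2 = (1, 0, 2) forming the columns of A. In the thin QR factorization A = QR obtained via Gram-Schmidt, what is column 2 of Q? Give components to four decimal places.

v_1 = (1, 2, -4); ‖v_1‖ = 4.5826, so q_1 = (0.2182, 0.4364, -0.8729).
q_1·v_2 = 0.2182·1 + 0.4364·0 + (-0.8729)·2 = -1.5275.
u_2 = v_2 + 1.5275·q_1 = (1.3333, 0.6667, 0.6667).
‖u_2‖ = 1.6330, so q_2 = (0.8165, 0.4082, 0.4082).

q_2 = (0.8165, 0.4082, 0.4082)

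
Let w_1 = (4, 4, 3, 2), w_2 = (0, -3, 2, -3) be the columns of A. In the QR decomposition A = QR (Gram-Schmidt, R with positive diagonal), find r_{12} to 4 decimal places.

r_{12} = -1.7889

w_1 = (4, 4, 3, 2); ‖w_1‖ = 6.7082, so e_1 = (0.5963, 0.5963, 0.4472, 0.2981).
r_{12} = e_1·w_2 = -1.7889.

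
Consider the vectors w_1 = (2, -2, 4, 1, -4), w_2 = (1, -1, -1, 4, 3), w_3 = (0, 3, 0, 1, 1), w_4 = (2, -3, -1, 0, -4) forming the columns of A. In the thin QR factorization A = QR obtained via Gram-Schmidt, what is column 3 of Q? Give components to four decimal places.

q_3 = (0.1080, 0.9013, 0.3017, 0.2905, -0.0223)

w_1 = (2, -2, 4, 1, -4); ‖w_1‖ = 6.4031, so q_1 = (0.3123, -0.3123, 0.6247, 0.1562, -0.6247).
q_1·w_2 = 0.3123·1 + (-0.3123)·(-1) + 0.6247·(-1) + 0.1562·4 + (-0.6247)·3 = -1.2494.
u_2 = w_2 + 1.2494·q_1 = (1.3902, -1.3902, -0.2195, 4.1951, 2.2195).
‖u_2‖ = 5.1419, so q_2 = (0.2704, -0.2704, -0.0427, 0.8159, 0.4317).
q_1·w_3 = 0.3123·0 + (-0.3123)·3 + 0.6247·0 + 0.1562·1 + (-0.6247)·1 = -1.4056; q_2·w_3 = 0.2704·0 + (-0.2704)·3 + (-0.0427)·0 + 0.8159·1 + 0.4317·1 = 0.4364.
u_3 = w_3 + 1.4056·q_1 − 0.4364·q_2 = (0.3210, 2.6790, 0.8967, 0.8635, -0.0664).
‖u_3‖ = 2.9722, so q_3 = (0.1080, 0.9013, 0.3017, 0.2905, -0.0223).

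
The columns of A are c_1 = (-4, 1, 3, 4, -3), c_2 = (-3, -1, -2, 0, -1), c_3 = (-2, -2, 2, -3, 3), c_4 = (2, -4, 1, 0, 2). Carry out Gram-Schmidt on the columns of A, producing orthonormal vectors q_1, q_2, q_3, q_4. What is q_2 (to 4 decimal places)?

q_1 = c_1/‖c_1‖ = (-4, 1, 3, 4, -3)/7.1414 = (-0.5601, 0.1400, 0.4201, 0.5601, -0.4201).
r_{12} = q_1·c_2 = 1.1202.
u_2 = c_2 − 1.1202·q_1 = (-2.3725, -1.1569, -2.4706, -0.6275, -0.5294).
‖u_2‖ = 3.7074, so q_2 = (-0.6399, -0.3120, -0.6664, -0.1692, -0.1428).

q_2 = (-0.6399, -0.3120, -0.6664, -0.1692, -0.1428)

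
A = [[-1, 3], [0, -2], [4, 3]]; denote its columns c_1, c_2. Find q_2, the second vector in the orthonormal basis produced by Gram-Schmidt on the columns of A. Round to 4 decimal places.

q_2 = (0.8501, -0.4817, 0.2125)

q_1 = c_1/‖c_1‖ = (-1, 0, 4)/4.1231 = (-0.2425, 0.0000, 0.9701).
r_{12} = q_1·c_2 = 2.1828.
u_2 = c_2 − 2.1828·q_1 = (3.5294, -2.0000, 0.8824).
‖u_2‖ = 4.1515, so q_2 = (0.8501, -0.4817, 0.2125).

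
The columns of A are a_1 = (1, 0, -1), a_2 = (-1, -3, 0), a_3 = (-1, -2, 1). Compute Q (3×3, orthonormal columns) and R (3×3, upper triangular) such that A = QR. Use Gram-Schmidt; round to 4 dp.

Q = [[0.7071, -0.1622, 0.6882], [0.0000, -0.9733, -0.2294], [-0.7071, -0.1622, 0.6882]], R = [[1.4142, -0.7071, -1.4142], [0.0000, 3.0822, 1.9467], [0.0000, 0.0000, 0.4588]]

e_1 = a_1/‖a_1‖ = (1, 0, -1)/1.4142 = (0.7071, 0.0000, -0.7071).
r_{12} = e_1·a_2 = -0.7071.
u_2 = a_2 + 0.7071·e_1 = (-0.5000, -3.0000, -0.5000).
‖u_2‖ = 3.0822, so e_2 = (-0.1622, -0.9733, -0.1622).
r_{13} = e_1·a_3 = -1.4142; r_{23} = e_2·a_3 = 1.9467.
u_3 = a_3 + 1.4142·e_1 − 1.9467·e_2 = (0.3158, -0.1053, 0.3158).
‖u_3‖ = 0.4588, so e_3 = (0.6882, -0.2294, 0.6882).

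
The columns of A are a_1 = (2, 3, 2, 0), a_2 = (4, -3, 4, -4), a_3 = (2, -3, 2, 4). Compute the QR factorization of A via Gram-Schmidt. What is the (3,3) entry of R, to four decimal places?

q_1 = a_1/‖a_1‖ = (2, 3, 2, 0)/4.1231 = (0.4851, 0.7276, 0.4851, 0.0000).
r_{12} = q_1·a_2 = 1.6977.
u_2 = a_2 − 1.6977·q_1 = (3.1765, -4.2353, 3.1765, -4.0000).
‖u_2‖ = 7.3565, so q_2 = (0.4318, -0.5757, 0.4318, -0.5437).
r_{13} = q_1·a_3 = -0.2425; r_{23} = q_2·a_3 = 1.2794.
u_3 = a_3 + 0.2425·q_1 − 1.2794·q_2 = (1.5652, -2.0870, 1.5652, 4.6957).
r_{33} = ‖u_3‖ = 5.5950.

r_{33} = 5.5950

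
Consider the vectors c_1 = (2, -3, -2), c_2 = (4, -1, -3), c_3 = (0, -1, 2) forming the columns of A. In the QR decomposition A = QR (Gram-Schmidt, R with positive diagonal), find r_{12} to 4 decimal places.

c_1 = (2, -3, -2); ‖c_1‖ = 4.1231, so q_1 = (0.4851, -0.7276, -0.4851).
r_{12} = q_1·c_2 = 4.1231.

r_{12} = 4.1231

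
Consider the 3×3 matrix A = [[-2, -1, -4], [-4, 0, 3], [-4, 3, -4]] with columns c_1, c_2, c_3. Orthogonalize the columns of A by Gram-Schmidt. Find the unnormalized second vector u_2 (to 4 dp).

u_2 = (-1.5556, -1.1111, 1.8889)

e_1 = c_1/‖c_1‖ = (-2, -4, -4)/6.0000 = (-0.3333, -0.6667, -0.6667).
r_{12} = e_1·c_2 = -1.6667.
u_2 = c_2 + 1.6667·e_1 = (-1.5556, -1.1111, 1.8889).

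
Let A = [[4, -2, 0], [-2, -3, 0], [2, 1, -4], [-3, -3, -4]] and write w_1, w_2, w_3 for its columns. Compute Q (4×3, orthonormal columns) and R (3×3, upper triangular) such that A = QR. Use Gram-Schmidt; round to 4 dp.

Q = [[0.6963, -0.6819, 0.1026], [-0.3482, -0.5415, 0.1976], [0.3482, 0.1003, -0.8135], [-0.5222, -0.4813, -0.5372]], R = [[5.7446, 1.5667, 0.6963], [0.0000, 4.5327, 1.5243], [0.0000, 0.0000, 5.4029]]

w_1 = (4, -2, 2, -3); ‖w_1‖ = 5.7446, so e_1 = (0.6963, -0.3482, 0.3482, -0.5222).
e_1·w_2 = 0.6963·(-2) + (-0.3482)·(-3) + 0.3482·1 + (-0.5222)·(-3) = 1.5667.
u_2 = w_2 − 1.5667·e_1 = (-3.0909, -2.4545, 0.4545, -2.1818).
‖u_2‖ = 4.5327, so e_2 = (-0.6819, -0.5415, 0.1003, -0.4813).
e_1·w_3 = 0.6963·0 + (-0.3482)·0 + 0.3482·(-4) + (-0.5222)·(-4) = 0.6963; e_2·w_3 = (-0.6819)·0 + (-0.5415)·0 + 0.1003·(-4) + (-0.4813)·(-4) = 1.5243.
u_3 = w_3 − 0.6963·e_1 − 1.5243·e_2 = (0.5546, 1.0678, -4.3953, -2.9027).
‖u_3‖ = 5.4029, so e_3 = (0.1026, 0.1976, -0.8135, -0.5372).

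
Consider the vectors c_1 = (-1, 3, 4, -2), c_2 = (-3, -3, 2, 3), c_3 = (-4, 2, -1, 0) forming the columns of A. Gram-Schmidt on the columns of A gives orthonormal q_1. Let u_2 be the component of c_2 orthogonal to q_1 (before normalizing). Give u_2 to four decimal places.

u_2 = (-3.1333, -2.6000, 2.5333, 2.7333)

c_1 = (-1, 3, 4, -2); ‖c_1‖ = 5.4772, so q_1 = (-0.1826, 0.5477, 0.7303, -0.3651).
q_1·c_2 = (-0.1826)·(-3) + 0.5477·(-3) + 0.7303·2 + (-0.3651)·3 = -0.7303.
u_2 = c_2 + 0.7303·q_1 = (-3.1333, -2.6000, 2.5333, 2.7333).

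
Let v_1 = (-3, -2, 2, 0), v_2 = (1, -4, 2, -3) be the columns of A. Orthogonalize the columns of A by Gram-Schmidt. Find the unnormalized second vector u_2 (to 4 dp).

u_2 = (2.5882, -2.9412, 0.9412, -3.0000)

v_1 = (-3, -2, 2, 0); ‖v_1‖ = 4.1231, so e_1 = (-0.7276, -0.4851, 0.4851, 0.0000).
e_1·v_2 = (-0.7276)·1 + (-0.4851)·(-4) + 0.4851·2 + 0.0000·(-3) = 2.1828.
u_2 = v_2 − 2.1828·e_1 = (2.5882, -2.9412, 0.9412, -3.0000).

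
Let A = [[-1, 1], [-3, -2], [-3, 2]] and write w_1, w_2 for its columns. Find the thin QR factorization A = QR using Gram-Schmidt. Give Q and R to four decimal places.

Q = [[-0.2294, 0.3167], [-0.6882, -0.7214], [-0.6882, 0.6158]], R = [[4.3589, -0.2294], [0.0000, 2.9912]]

e_1 = w_1/‖w_1‖ = (-1, -3, -3)/4.3589 = (-0.2294, -0.6882, -0.6882).
r_{12} = e_1·w_2 = -0.2294.
u_2 = w_2 + 0.2294·e_1 = (0.9474, -2.1579, 1.8421).
‖u_2‖ = 2.9912, so e_2 = (0.3167, -0.7214, 0.6158).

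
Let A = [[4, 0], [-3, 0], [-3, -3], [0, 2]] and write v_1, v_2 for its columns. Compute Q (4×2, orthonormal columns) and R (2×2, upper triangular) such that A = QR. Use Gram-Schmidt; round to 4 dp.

v_1 = (4, -3, -3, 0); ‖v_1‖ = 5.8310, so q_1 = (0.6860, -0.5145, -0.5145, 0.0000).
q_1·v_2 = 0.6860·0 + (-0.5145)·0 + (-0.5145)·(-3) + 0.0000·2 = 1.5435.
u_2 = v_2 − 1.5435·q_1 = (-1.0588, 0.7941, -2.2059, 2.0000).
‖u_2‖ = 3.2585, so q_2 = (-0.3249, 0.2437, -0.6770, 0.6138).

Q = [[0.6860, -0.3249], [-0.5145, 0.2437], [-0.5145, -0.6770], [0.0000, 0.6138]], R = [[5.8310, 1.5435], [0.0000, 3.2585]]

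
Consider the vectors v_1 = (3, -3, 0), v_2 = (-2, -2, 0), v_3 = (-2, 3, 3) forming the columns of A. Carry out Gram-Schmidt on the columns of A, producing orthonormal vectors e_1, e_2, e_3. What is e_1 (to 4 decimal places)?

v_1 = (3, -3, 0); ‖v_1‖ = 4.2426, so e_1 = (0.7071, -0.7071, 0.0000).

e_1 = (0.7071, -0.7071, 0.0000)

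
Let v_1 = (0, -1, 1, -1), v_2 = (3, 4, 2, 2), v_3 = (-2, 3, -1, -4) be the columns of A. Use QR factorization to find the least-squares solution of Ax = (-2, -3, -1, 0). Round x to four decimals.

x = (-0.2113, -0.6585, -0.2211)

v_1 = (0, -1, 1, -1); ‖v_1‖ = 1.7321, so e_1 = (0.0000, -0.5774, 0.5774, -0.5774).
e_1·v_2 = 0.0000·3 + (-0.5774)·4 + 0.5774·2 + (-0.5774)·2 = -2.3094.
u_2 = v_2 + 2.3094·e_1 = (3.0000, 2.6667, 3.3333, 0.6667).
‖u_2‖ = 5.2599, so e_2 = (0.5704, 0.5070, 0.6337, 0.1267).
e_1·v_3 = 0.0000·(-2) + (-0.5774)·3 + 0.5774·(-1) + (-0.5774)·(-4) = 0.0000; e_2·v_3 = 0.5704·(-2) + 0.5070·3 + 0.6337·(-1) + 0.1267·(-4) = -0.7605.
u_3 = v_3 + 0.0000·e_1 + 0.7605·e_2 = (-1.5663, 3.3855, -0.5181, -3.9036).
‖u_3‖ = 5.4242, so e_3 = (-0.2888, 0.6242, -0.0955, -0.7197).
Qᵀb = (1.1547, -3.2954, -1.1994).
Back-substitute: x_3 = -1.1994/5.4242 = -0.2211.
x_2 = (-3.2954 + 0.7605·(-0.2211))/5.2599 = -0.6585.
x_1 = (1.1547 + 2.3094·(-0.6585) + 0.0000·(-0.2211))/1.7321 = -0.2113.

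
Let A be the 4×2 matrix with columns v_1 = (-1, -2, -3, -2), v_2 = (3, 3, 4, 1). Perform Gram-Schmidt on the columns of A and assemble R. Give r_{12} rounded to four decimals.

v_1 = (-1, -2, -3, -2); ‖v_1‖ = 4.2426, so e_1 = (-0.2357, -0.4714, -0.7071, -0.4714).
r_{12} = e_1·v_2 = -5.4212.

r_{12} = -5.4212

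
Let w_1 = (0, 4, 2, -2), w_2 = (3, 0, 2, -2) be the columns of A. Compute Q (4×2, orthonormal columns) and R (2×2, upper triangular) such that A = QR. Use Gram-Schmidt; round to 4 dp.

Q = [[0.0000, 0.7924], [0.8165, -0.3522], [0.4082, 0.3522], [-0.4082, -0.3522]], R = [[4.8990, 1.6330], [0.0000, 3.7859]]

w_1 = (0, 4, 2, -2); ‖w_1‖ = 4.8990, so q_1 = (0.0000, 0.8165, 0.4082, -0.4082).
q_1·w_2 = 0.0000·3 + 0.8165·0 + 0.4082·2 + (-0.4082)·(-2) = 1.6330.
u_2 = w_2 − 1.6330·q_1 = (3.0000, -1.3333, 1.3333, -1.3333).
‖u_2‖ = 3.7859, so q_2 = (0.7924, -0.3522, 0.3522, -0.3522).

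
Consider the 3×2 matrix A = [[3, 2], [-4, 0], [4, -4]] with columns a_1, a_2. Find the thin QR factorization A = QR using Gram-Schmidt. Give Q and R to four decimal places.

Q = [[0.4685, 0.6519], [-0.6247, -0.2328], [0.6247, -0.7217]], R = [[6.4031, -1.5617], [0.0000, 4.1906]]

e_1 = a_1/‖a_1‖ = (3, -4, 4)/6.4031 = (0.4685, -0.6247, 0.6247).
r_{12} = e_1·a_2 = -1.5617.
u_2 = a_2 + 1.5617·e_1 = (2.7317, -0.9756, -3.0244).
‖u_2‖ = 4.1906, so e_2 = (0.6519, -0.2328, -0.7217).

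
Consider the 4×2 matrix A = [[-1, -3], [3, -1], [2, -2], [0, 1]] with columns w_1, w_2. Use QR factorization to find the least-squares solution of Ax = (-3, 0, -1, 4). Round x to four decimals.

x = (0.3866, 1.1031)

w_1 = (-1, 3, 2, 0); ‖w_1‖ = 3.7417, so q_1 = (-0.2673, 0.8018, 0.5345, 0.0000).
q_1·w_2 = (-0.2673)·(-3) + 0.8018·(-1) + 0.5345·(-2) + 0.0000·1 = -1.0690.
u_2 = w_2 + 1.0690·q_1 = (-3.2857, -0.1429, -1.4286, 1.0000).
‖u_2‖ = 3.7225, so q_2 = (-0.8827, -0.0384, -0.3838, 0.2686).
Qᵀb = (0.2673, 4.1063).
Back-substitute: x_2 = 4.1063/3.7225 = 1.1031.
x_1 = (0.2673 + 1.0690·1.1031)/3.7417 = 0.3866.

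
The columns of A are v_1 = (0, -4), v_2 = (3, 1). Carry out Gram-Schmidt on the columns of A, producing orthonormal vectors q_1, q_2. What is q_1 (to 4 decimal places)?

q_1 = (0.0000, -1.0000)

q_1 = v_1/‖v_1‖ = (0, -4)/4.0000 = (0.0000, -1.0000).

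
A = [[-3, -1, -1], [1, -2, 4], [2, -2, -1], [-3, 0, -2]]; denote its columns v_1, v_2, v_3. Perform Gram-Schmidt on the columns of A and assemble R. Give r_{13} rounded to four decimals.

r_{13} = 2.2937

v_1 = (-3, 1, 2, -3); ‖v_1‖ = 4.7958, so e_1 = (-0.6255, 0.2085, 0.4170, -0.6255).
r_{13} = e_1·v_3 = 2.2937.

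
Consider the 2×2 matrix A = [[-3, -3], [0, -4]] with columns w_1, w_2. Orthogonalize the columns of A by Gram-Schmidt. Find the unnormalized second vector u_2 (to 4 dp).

w_1 = (-3, 0); ‖w_1‖ = 3.0000, so e_1 = (-1.0000, 0.0000).
e_1·w_2 = (-1.0000)·(-3) + 0.0000·(-4) = 3.0000.
u_2 = w_2 − 3.0000·e_1 = (0.0000, -4.0000).

u_2 = (0.0000, -4.0000)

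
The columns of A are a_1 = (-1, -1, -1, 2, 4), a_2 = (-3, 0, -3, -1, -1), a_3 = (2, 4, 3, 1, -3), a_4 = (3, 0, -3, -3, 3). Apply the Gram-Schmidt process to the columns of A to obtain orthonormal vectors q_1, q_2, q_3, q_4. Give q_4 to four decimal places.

q_4 = (0.5204, 0.4578, -0.4922, -0.4123, 0.3277)

q_1 = a_1/‖a_1‖ = (-1, -1, -1, 2, 4)/4.7958 = (-0.2085, -0.2085, -0.2085, 0.4170, 0.8341).
r_{12} = q_1·a_2 = 0.0000.
u_2 = a_2 − 0.0000·q_1 = (-3.0000, 0.0000, -3.0000, -1.0000, -1.0000).
‖u_2‖ = 4.4721, so q_2 = (-0.6708, 0.0000, -0.6708, -0.2236, -0.2236).
r_{13} = q_1·a_3 = -3.9618; r_{23} = q_2·a_3 = -2.9069.
u_3 = a_3 + 3.9618·q_1 + 2.9069·q_2 = (-0.7761, 3.1739, 0.2239, 2.0022, -0.3457).
‖u_3‖ = 3.8541, so q_3 = (-0.2014, 0.8235, 0.0581, 0.5195, -0.0897).
r_{14} = q_1·a_4 = 1.2511; r_{24} = q_2·a_4 = 0.0000; r_{34} = q_3·a_4 = -2.6059.
u_4 = a_4 − 1.2511·q_1 − 0.0000·q_2 + 2.6059·q_3 = (2.7361, 2.4068, -2.5877, -2.1680, 1.7228).
‖u_4‖ = 5.2578, so q_4 = (0.5204, 0.4578, -0.4922, -0.4123, 0.3277).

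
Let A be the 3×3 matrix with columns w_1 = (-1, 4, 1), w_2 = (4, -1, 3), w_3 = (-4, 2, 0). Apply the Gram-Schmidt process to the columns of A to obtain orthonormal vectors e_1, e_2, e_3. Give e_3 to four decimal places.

w_1 = (-1, 4, 1); ‖w_1‖ = 4.2426, so e_1 = (-0.2357, 0.9428, 0.2357).
e_1·w_2 = (-0.2357)·4 + 0.9428·(-1) + 0.2357·3 = -1.1785.
u_2 = w_2 + 1.1785·e_1 = (3.7222, 0.1111, 3.2778).
‖u_2‖ = 4.9610, so e_2 = (0.7503, 0.0224, 0.6607).
e_1·w_3 = (-0.2357)·(-4) + 0.9428·2 + 0.2357·0 = 2.8284; e_2·w_3 = 0.7503·(-4) + 0.0224·2 + 0.6607·0 = -2.9564.
u_3 = w_3 − 2.8284·e_1 + 2.9564·e_2 = (-1.1151, -0.6005, 1.2867).
‖u_3‖ = 1.8054, so e_3 = (-0.6176, -0.3326, 0.7127).

e_3 = (-0.6176, -0.3326, 0.7127)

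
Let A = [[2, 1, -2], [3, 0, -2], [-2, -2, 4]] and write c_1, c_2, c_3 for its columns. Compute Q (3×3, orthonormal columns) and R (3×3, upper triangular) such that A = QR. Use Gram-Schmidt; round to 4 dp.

c_1 = (2, 3, -2); ‖c_1‖ = 4.1231, so e_1 = (0.4851, 0.7276, -0.4851).
e_1·c_2 = 0.4851·1 + 0.7276·0 + (-0.4851)·(-2) = 1.4552.
u_2 = c_2 − 1.4552·e_1 = (0.2941, -1.0588, -1.2941).
‖u_2‖ = 1.6977, so e_2 = (0.1732, -0.6237, -0.7623).
e_1·c_3 = 0.4851·(-2) + 0.7276·(-2) + (-0.4851)·4 = -4.3656; e_2·c_3 = 0.1732·(-2) + (-0.6237)·(-2) + (-0.7623)·4 = -2.1482.
u_3 = c_3 + 4.3656·e_1 + 2.1482·e_2 = (0.4898, -0.1633, 0.2449).
‖u_3‖ = 0.5714, so e_3 = (0.8571, -0.2857, 0.4286).

Q = [[0.4851, 0.1732, 0.8571], [0.7276, -0.6237, -0.2857], [-0.4851, -0.7623, 0.4286]], R = [[4.1231, 1.4552, -4.3656], [0.0000, 1.6977, -2.1482], [0.0000, 0.0000, 0.5714]]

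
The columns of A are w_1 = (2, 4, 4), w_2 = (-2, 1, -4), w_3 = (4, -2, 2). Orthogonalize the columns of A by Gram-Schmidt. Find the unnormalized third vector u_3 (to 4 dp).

w_1 = (2, 4, 4); ‖w_1‖ = 6.0000, so e_1 = (0.3333, 0.6667, 0.6667).
e_1·w_2 = 0.3333·(-2) + 0.6667·1 + 0.6667·(-4) = -2.6667.
u_2 = w_2 + 2.6667·e_1 = (-1.1111, 2.7778, -2.2222).
‖u_2‖ = 3.7268, so e_2 = (-0.2981, 0.7454, -0.5963).
e_1·w_3 = 0.3333·4 + 0.6667·(-2) + 0.6667·2 = 1.3333; e_2·w_3 = (-0.2981)·4 + 0.7454·(-2) + (-0.5963)·2 = -3.8759.
u_3 = w_3 − 1.3333·e_1 + 3.8759·e_2 = (2.4000, 0.0000, -1.2000).

u_3 = (2.4000, 0.0000, -1.2000)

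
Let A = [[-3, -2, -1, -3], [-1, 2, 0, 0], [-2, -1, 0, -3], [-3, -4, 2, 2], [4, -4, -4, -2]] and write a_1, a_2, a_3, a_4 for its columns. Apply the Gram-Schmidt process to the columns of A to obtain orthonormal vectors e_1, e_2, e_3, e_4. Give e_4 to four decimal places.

e_1 = a_1/‖a_1‖ = (-3, -1, -2, -3, 4)/6.2450 = (-0.4804, -0.1601, -0.3203, -0.4804, 0.6405).
r_{12} = e_1·a_2 = 0.3203.
u_2 = a_2 − 0.3203·e_1 = (-1.8462, 2.0513, -0.8974, -3.8462, -4.2051).
‖u_2‖ = 6.3951, so e_2 = (-0.2887, 0.3208, -0.1403, -0.6014, -0.6576).
r_{13} = e_1·a_3 = -3.0424; r_{23} = e_2·a_3 = 1.7161.
u_3 = a_3 + 3.0424·e_1 − 1.7161·e_2 = (-1.9661, -1.0376, -0.7335, 1.5705, -0.9229).
‖u_3‖ = 2.9663, so e_3 = (-0.6628, -0.3498, -0.2473, 0.5295, -0.3111).
r_{14} = e_1·a_4 = 0.1601; r_{24} = e_2·a_4 = 1.3993; r_{34} = e_3·a_4 = 4.4116.
u_4 = a_4 − 0.1601·e_1 − 1.3993·e_2 − 4.4116·e_3 = (0.4050, 1.1200, -1.6614, 0.5827, 0.1901).
‖u_4‖ = 2.1341, so e_4 = (0.1898, 0.5248, -0.7785, 0.2731, 0.0891).

e_4 = (0.1898, 0.5248, -0.7785, 0.2731, 0.0891)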